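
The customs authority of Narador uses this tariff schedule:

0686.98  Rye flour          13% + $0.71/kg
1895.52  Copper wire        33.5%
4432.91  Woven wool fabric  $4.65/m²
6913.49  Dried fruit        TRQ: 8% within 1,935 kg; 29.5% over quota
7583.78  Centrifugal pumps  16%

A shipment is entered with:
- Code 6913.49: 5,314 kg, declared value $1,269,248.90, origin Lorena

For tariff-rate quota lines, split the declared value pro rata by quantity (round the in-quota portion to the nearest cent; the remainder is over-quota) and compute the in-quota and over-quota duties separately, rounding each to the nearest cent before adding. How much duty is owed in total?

Line 1 (6913.49, Lorena, 5,314 kg, $1,269,248.90):
Code 6913.49 is under a tariff-rate quota (threshold 1,935 kg). In-quota: 1,935 kg at 8%; over-quota: 3,379 kg at 29.5%.
Pro-rata value split: in-quota = $1,269,248.90 × 1,935/5,314 = $462,174.75; over-quota = $1,269,248.90 − $462,174.75 = $807,074.15.
In-quota duty = $462,174.75 × 8% = $36,973.98. Over-quota duty = $807,074.15 × 29.5% = $238,086.87.
Line duty = $36,973.98 + $238,086.87 = $275,060.85.

$275,060.85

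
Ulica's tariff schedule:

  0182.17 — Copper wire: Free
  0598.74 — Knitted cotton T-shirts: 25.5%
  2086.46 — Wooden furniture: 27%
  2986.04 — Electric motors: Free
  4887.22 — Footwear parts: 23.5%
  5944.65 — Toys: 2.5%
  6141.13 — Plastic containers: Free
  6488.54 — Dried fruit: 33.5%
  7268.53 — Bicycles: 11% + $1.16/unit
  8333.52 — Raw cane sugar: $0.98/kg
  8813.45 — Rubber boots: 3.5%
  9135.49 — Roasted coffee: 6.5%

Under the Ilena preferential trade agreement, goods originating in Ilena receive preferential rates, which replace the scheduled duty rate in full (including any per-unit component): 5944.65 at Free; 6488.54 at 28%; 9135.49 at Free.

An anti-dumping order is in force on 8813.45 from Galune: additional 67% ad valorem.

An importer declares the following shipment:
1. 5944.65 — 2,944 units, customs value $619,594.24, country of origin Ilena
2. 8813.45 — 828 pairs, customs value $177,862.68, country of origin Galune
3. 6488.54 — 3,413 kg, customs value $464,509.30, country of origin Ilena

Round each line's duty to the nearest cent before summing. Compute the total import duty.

Line 1 (5944.65, Ilena, 2,944 units, $619,594.24):
Base rate for 5944.65 is 2.5%.
Origin Ilena qualifies under the Ulica–Ilena agreement and 5944.65 is covered: preferential rate Free applies instead.
Duty = $619,594.24 × 0% = $0.00.
Line 2 (8813.45, Galune, 828 pairs, $177,862.68):
Base rate for 8813.45 is 3.5%.
Additional duty on 8813.45 from Galune: +67%. Applied ad valorem rate: 3.5% + 67% = 70.5%.
Duty = $177,862.68 × 70.5% = $125,393.19.
Line 3 (6488.54, Ilena, 3,413 kg, $464,509.30):
Base rate for 6488.54 is 33.5%.
Origin Ilena qualifies under the Ulica–Ilena agreement and 6488.54 is covered: preferential rate 28% applies instead.
Duty = $464,509.30 × 28% = $130,062.60.
Total = $0.00 + $125,393.19 + $130,062.60 = $255,455.79.

$255,455.79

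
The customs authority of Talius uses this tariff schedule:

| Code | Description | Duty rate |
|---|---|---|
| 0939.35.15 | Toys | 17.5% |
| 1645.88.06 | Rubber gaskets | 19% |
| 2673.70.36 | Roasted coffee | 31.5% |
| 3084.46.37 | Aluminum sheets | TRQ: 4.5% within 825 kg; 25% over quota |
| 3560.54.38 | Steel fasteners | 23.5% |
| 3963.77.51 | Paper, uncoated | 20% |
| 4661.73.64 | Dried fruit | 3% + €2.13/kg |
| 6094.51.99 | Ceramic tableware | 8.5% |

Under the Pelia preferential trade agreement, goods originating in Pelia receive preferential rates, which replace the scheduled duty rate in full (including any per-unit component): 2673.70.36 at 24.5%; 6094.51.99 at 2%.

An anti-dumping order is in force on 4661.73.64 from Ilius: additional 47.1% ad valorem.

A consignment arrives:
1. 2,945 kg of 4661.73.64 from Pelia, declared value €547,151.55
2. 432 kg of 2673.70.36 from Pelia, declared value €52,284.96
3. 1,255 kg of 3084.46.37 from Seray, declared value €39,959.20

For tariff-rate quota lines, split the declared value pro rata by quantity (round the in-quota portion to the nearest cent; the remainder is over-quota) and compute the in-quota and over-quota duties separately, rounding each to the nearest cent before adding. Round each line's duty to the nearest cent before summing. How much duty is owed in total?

€40,102.08

Line 1 (4661.73.64, Pelia, 2,945 kg, €547,151.55):
Base rate for 4661.73.64 is 3% + €2.13/kg.
Origin Pelia is the FTA partner but 4661.73.64 is not on the preference list; base rate stands.
The additional-duty order on 4661.73.64 targets Ilius, not Pelia; it does not apply.
Duty = €547,151.55 × 3% + 2,945 × €2.13 = €22,687.40.
Line 2 (2673.70.36, Pelia, 432 kg, €52,284.96):
Base rate for 2673.70.36 is 31.5%.
Origin Pelia qualifies under the Talius–Pelia agreement and 2673.70.36 is covered: preferential rate 24.5% applies instead.
Duty = €52,284.96 × 24.5% = €12,809.82.
Line 3 (3084.46.37, Seray, 1,255 kg, €39,959.20):
Code 3084.46.37 is under a tariff-rate quota (threshold 825 kg). In-quota: 825 kg at 4.5%; over-quota: 430 kg at 25%.
Pro-rata value split: in-quota = €39,959.20 × 825/1,255 = €26,268.00; over-quota = €39,959.20 − €26,268.00 = €13,691.20.
In-quota duty = €26,268.00 × 4.5% = €1,182.06. Over-quota duty = €13,691.20 × 25% = €3,422.80.
Line duty = €1,182.06 + €3,422.80 = €4,604.86.
Total = €22,687.40 + €12,809.82 + €4,604.86 = €40,102.08.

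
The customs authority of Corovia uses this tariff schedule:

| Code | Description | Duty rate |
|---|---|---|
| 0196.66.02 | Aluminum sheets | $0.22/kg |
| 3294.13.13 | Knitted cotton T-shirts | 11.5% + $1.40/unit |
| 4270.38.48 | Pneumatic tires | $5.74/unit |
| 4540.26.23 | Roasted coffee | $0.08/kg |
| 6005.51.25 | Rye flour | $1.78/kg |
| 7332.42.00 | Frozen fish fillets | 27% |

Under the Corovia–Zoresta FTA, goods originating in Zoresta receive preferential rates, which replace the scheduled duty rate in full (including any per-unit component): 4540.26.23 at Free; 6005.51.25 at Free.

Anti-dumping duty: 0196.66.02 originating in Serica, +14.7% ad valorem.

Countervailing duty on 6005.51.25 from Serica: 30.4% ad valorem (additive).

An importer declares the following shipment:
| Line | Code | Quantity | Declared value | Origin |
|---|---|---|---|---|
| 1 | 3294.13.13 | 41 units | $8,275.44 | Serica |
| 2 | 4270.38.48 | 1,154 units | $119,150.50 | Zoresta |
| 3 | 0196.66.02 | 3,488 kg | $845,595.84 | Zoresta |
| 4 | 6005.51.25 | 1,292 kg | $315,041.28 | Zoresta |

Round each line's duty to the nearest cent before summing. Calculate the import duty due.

Line 1 (3294.13.13, Serica, 41 units, $8,275.44):
Base rate for 3294.13.13 is 11.5% + $1.40/unit.
Duty = $8,275.44 × 11.5% + 41 × $1.40 = $1,009.08.
Line 2 (4270.38.48, Zoresta, 1,154 units, $119,150.50):
Base rate for 4270.38.48 is $5.74/unit.
Origin Zoresta is the FTA partner but 4270.38.48 is not on the preference list; base rate stands.
Duty = 1,154 × $5.74 = $6,623.96.
Line 3 (0196.66.02, Zoresta, 3,488 kg, $845,595.84):
Base rate for 0196.66.02 is $0.22/kg.
Origin Zoresta is the FTA partner but 0196.66.02 is not on the preference list; base rate stands.
The additional-duty order on 0196.66.02 targets Serica, not Zoresta; it does not apply.
Duty = 3,488 × $0.22 = $767.36.
Line 4 (6005.51.25, Zoresta, 1,292 kg, $315,041.28):
Base rate for 6005.51.25 is $1.78/kg.
Origin Zoresta qualifies under the Corovia–Zoresta agreement and 6005.51.25 is covered: preferential rate Free applies instead.
The additional-duty order on 6005.51.25 targets Serica, not Zoresta; it does not apply.
Duty = $315,041.28 × 0% = $0.00.
Total = $1,009.08 + $6,623.96 + $767.36 + $0.00 = $8,400.40.

$8,400.40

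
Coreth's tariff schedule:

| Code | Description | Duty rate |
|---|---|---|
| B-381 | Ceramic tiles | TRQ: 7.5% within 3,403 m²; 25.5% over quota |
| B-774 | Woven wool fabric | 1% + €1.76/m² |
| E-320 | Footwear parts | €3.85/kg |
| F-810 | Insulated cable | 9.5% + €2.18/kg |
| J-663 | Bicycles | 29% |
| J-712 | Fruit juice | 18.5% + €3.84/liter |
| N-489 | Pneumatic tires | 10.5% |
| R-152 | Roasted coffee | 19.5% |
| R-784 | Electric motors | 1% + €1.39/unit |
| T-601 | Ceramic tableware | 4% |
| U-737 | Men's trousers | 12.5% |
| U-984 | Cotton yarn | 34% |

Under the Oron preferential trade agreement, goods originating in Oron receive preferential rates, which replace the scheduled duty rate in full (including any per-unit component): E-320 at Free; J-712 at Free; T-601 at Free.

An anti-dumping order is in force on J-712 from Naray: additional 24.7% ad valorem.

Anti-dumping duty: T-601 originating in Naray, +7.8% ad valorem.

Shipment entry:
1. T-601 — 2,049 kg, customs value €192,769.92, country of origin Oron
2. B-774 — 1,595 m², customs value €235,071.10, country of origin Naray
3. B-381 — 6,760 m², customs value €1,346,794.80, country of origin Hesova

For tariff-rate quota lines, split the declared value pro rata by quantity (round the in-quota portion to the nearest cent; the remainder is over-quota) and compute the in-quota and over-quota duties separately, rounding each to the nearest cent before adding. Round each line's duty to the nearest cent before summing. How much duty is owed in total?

€226,554.24

Line 1 (T-601, Oron, 2,049 kg, €192,769.92):
Base rate for T-601 is 4%.
Origin Oron qualifies under the Coreth–Oron agreement and T-601 is covered: preferential rate Free applies instead.
The additional-duty order on T-601 targets Naray, not Oron; it does not apply.
Duty = €192,769.92 × 0% = €0.00.
Line 2 (B-774, Naray, 1,595 m², €235,071.10):
Base rate for B-774 is 1% + €1.76/m².
Duty = €235,071.10 × 1% + 1,595 × €1.76 = €5,157.91.
Line 3 (B-381, Hesova, 6,760 m², €1,346,794.80):
Code B-381 is under a tariff-rate quota (threshold 3,403 m²). In-quota: 3,403 m² at 7.5%; over-quota: 3,357 m² at 25.5%.
Pro-rata value split: in-quota = €1,346,794.80 × 3,403/6,760 = €677,979.69; over-quota = €1,346,794.80 − €677,979.69 = €668,815.11.
In-quota duty = €677,979.69 × 7.5% = €50,848.48. Over-quota duty = €668,815.11 × 25.5% = €170,547.85.
Line duty = €50,848.48 + €170,547.85 = €221,396.33.
Total = €0.00 + €5,157.91 + €221,396.33 = €226,554.24.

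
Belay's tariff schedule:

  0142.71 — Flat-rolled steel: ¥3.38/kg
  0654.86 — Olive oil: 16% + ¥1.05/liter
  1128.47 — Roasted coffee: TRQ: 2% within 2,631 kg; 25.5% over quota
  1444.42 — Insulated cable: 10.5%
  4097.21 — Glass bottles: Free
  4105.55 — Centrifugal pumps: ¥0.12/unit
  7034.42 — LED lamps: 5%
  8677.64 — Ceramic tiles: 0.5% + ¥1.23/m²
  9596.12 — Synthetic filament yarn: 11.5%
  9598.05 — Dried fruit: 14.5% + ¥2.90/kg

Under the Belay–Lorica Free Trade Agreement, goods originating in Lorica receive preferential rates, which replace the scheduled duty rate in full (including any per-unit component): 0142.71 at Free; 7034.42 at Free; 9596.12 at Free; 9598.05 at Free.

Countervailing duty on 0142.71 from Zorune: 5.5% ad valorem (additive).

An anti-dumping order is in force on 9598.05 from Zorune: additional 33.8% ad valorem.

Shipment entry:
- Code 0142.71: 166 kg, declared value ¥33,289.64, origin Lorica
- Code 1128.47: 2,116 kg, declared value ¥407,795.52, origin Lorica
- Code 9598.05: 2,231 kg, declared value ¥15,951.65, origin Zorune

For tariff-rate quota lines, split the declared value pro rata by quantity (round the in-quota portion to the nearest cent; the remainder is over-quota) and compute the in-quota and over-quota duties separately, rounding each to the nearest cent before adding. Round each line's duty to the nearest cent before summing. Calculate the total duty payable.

Line 1 (0142.71, Lorica, 166 kg, ¥33,289.64):
Base rate for 0142.71 is ¥3.38/kg.
Origin Lorica qualifies under the Belay–Lorica agreement and 0142.71 is covered: preferential rate Free applies instead.
The additional-duty order on 0142.71 targets Zorune, not Lorica; it does not apply.
Duty = ¥33,289.64 × 0% = ¥0.00.
Line 2 (1128.47, Lorica, 2,116 kg, ¥407,795.52):
Code 1128.47 is under a tariff-rate quota (threshold 2,631 kg). Quantity 2,116 kg is within the quota, so the in-quota rate 2% applies to the full value.
Duty = ¥407,795.52 × 2% = ¥8,155.91.
Line 3 (9598.05, Zorune, 2,231 kg, ¥15,951.65):
Base rate for 9598.05 is 14.5% + ¥2.90/kg.
9598.05 has an FTA preferential rate, but origin Zorune is not Lorica; base rate stands.
Additional duty on 9598.05 from Zorune: +33.8%. Applied ad valorem rate: 14.5% + 33.8% = 48.3%.
Duty = ¥15,951.65 × 48.3% + 2,231 × ¥2.90 = ¥14,174.55.
Total = ¥0.00 + ¥8,155.91 + ¥14,174.55 = ¥22,330.46.

¥22,330.46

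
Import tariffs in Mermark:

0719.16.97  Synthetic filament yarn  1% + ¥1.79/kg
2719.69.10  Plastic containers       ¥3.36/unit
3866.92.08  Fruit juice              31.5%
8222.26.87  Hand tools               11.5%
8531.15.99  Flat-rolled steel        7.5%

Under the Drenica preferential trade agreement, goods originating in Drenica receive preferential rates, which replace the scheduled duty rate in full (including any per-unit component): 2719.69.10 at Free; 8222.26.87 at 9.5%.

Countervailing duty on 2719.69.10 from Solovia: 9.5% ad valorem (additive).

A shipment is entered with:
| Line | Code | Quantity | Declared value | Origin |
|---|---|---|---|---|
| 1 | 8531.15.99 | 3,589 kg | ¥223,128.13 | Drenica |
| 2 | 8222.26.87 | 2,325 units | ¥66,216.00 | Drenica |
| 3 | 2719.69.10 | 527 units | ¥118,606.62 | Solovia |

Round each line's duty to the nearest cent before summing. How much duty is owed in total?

¥36,063.48

Line 1 (8531.15.99, Drenica, 3,589 kg, ¥223,128.13):
Base rate for 8531.15.99 is 7.5%.
Origin Drenica is the FTA partner but 8531.15.99 is not on the preference list; base rate stands.
Duty = ¥223,128.13 × 7.5% = ¥16,734.61.
Line 2 (8222.26.87, Drenica, 2,325 units, ¥66,216.00):
Base rate for 8222.26.87 is 11.5%.
Origin Drenica qualifies under the Mermark–Drenica agreement and 8222.26.87 is covered: preferential rate 9.5% applies instead.
Duty = ¥66,216.00 × 9.5% = ¥6,290.52.
Line 3 (2719.69.10, Solovia, 527 units, ¥118,606.62):
Base rate for 2719.69.10 is ¥3.36/unit.
2719.69.10 has an FTA preferential rate, but origin Solovia is not Drenica; base rate stands.
Additional duty on 2719.69.10 from Solovia: +9.5% ad valorem. Applied ad valorem rate = 9.5%.
Duty = ¥118,606.62 × 9.5% + 527 × ¥3.36 = ¥13,038.35.
Total = ¥16,734.61 + ¥6,290.52 + ¥13,038.35 = ¥36,063.48.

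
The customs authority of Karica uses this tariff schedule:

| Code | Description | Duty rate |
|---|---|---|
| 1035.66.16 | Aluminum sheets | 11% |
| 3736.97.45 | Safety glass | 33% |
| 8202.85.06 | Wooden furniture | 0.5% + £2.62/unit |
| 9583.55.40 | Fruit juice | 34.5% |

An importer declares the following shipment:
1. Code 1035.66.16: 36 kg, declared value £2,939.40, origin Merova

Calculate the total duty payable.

£323.33

Line 1 (1035.66.16, Merova, 36 kg, £2,939.40):
Base rate for 1035.66.16 is 11%.
Duty = £2,939.40 × 11% = £323.33.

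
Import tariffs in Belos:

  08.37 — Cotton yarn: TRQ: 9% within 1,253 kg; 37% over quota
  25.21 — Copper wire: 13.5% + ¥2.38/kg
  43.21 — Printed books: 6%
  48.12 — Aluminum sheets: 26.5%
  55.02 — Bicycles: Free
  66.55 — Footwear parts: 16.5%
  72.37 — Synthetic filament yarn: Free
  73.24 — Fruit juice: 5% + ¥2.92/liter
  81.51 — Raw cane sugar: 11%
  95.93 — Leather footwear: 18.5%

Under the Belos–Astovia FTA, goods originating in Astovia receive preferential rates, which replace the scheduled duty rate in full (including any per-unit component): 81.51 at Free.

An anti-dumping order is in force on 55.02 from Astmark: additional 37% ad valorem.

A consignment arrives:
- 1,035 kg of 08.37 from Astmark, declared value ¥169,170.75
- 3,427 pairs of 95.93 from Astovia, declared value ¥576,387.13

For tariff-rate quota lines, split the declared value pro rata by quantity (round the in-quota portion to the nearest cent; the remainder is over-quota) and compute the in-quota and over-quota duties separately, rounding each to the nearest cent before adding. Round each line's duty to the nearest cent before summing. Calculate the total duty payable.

¥121,856.99

Line 1 (08.37, Astmark, 1,035 kg, ¥169,170.75):
Code 08.37 is under a tariff-rate quota (threshold 1,253 kg). Quantity 1,035 kg is within the quota, so the in-quota rate 9% applies to the full value.
Duty = ¥169,170.75 × 9% = ¥15,225.37.
Line 2 (95.93, Astovia, 3,427 pairs, ¥576,387.13):
Base rate for 95.93 is 18.5%.
Origin Astovia is the FTA partner but 95.93 is not on the preference list; base rate stands.
Duty = ¥576,387.13 × 18.5% = ¥106,631.62.
Total = ¥15,225.37 + ¥106,631.62 = ¥121,856.99.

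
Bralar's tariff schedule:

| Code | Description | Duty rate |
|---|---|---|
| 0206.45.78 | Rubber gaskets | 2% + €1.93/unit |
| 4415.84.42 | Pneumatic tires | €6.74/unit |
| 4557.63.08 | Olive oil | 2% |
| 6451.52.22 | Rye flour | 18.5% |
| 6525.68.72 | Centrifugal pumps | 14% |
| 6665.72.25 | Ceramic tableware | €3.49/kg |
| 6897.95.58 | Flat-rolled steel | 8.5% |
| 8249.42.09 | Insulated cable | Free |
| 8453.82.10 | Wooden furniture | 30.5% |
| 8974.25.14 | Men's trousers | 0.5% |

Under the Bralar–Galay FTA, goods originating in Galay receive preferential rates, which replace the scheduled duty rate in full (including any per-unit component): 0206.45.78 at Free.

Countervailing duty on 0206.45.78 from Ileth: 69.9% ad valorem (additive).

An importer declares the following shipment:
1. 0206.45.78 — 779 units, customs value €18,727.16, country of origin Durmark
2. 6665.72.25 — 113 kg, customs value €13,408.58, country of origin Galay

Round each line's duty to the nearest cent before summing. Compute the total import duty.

€2,272.38

Line 1 (0206.45.78, Durmark, 779 units, €18,727.16):
Base rate for 0206.45.78 is 2% + €1.93/unit.
0206.45.78 has an FTA preferential rate, but origin Durmark is not Galay; base rate stands.
The additional-duty order on 0206.45.78 targets Ileth, not Durmark; it does not apply.
Duty = €18,727.16 × 2% + 779 × €1.93 = €1,878.01.
Line 2 (6665.72.25, Galay, 113 kg, €13,408.58):
Base rate for 6665.72.25 is €3.49/kg.
Origin Galay is the FTA partner but 6665.72.25 is not on the preference list; base rate stands.
Duty = 113 × €3.49 = €394.37.
Total = €1,878.01 + €394.37 = €2,272.38.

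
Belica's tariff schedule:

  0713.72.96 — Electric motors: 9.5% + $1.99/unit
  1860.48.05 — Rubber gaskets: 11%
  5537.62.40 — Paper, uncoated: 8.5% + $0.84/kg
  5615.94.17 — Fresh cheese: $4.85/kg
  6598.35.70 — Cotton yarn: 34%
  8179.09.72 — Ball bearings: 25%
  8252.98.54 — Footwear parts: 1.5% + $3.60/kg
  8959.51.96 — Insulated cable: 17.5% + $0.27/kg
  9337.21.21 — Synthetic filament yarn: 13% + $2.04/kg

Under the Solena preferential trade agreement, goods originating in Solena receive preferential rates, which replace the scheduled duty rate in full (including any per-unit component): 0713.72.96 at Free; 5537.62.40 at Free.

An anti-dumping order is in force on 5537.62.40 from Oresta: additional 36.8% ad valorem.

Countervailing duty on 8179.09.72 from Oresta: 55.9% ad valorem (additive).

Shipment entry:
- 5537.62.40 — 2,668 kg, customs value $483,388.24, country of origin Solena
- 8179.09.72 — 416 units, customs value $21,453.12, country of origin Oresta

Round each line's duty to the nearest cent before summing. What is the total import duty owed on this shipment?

Line 1 (5537.62.40, Solena, 2,668 kg, $483,388.24):
Base rate for 5537.62.40 is 8.5% + $0.84/kg.
Origin Solena qualifies under the Belica–Solena agreement and 5537.62.40 is covered: preferential rate Free applies instead.
The additional-duty order on 5537.62.40 targets Oresta, not Solena; it does not apply.
Duty = $483,388.24 × 0% = $0.00.
Line 2 (8179.09.72, Oresta, 416 units, $21,453.12):
Base rate for 8179.09.72 is 25%.
Additional duty on 8179.09.72 from Oresta: +55.9%. Applied ad valorem rate: 25% + 55.9% = 80.9%.
Duty = $21,453.12 × 80.9% = $17,355.57.
Total = $0.00 + $17,355.57 = $17,355.57.

$17,355.57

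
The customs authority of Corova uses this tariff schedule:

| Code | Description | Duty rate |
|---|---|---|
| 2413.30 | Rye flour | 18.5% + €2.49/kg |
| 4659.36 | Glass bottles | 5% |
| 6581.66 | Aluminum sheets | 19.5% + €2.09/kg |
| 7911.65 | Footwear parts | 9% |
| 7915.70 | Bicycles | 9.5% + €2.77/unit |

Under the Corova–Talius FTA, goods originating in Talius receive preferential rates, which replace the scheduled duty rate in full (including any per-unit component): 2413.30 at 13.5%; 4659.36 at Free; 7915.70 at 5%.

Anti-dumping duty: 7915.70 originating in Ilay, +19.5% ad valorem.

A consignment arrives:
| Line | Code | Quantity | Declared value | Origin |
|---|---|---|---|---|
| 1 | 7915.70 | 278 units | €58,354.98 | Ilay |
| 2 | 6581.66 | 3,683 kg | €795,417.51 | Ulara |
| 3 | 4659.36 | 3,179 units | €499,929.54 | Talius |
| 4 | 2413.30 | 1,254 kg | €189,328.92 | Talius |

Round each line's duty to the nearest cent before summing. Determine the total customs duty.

Line 1 (7915.70, Ilay, 278 units, €58,354.98):
Base rate for 7915.70 is 9.5% + €2.77/unit.
7915.70 has an FTA preferential rate, but origin Ilay is not Talius; base rate stands.
Additional duty on 7915.70 from Ilay: +19.5%. Applied ad valorem rate: 9.5% + 19.5% = 29%.
Duty = €58,354.98 × 29% + 278 × €2.77 = €17,693.00.
Line 2 (6581.66, Ulara, 3,683 kg, €795,417.51):
Base rate for 6581.66 is 19.5% + €2.09/kg.
Duty = €795,417.51 × 19.5% + 3,683 × €2.09 = €162,803.88.
Line 3 (4659.36, Talius, 3,179 units, €499,929.54):
Base rate for 4659.36 is 5%.
Origin Talius qualifies under the Corova–Talius agreement and 4659.36 is covered: preferential rate Free applies instead.
Duty = €499,929.54 × 0% = €0.00.
Line 4 (2413.30, Talius, 1,254 kg, €189,328.92):
Base rate for 2413.30 is 18.5% + €2.49/kg.
Origin Talius qualifies under the Corova–Talius agreement and 2413.30 is covered: preferential rate 13.5% applies instead.
Duty = €189,328.92 × 13.5% = €25,559.40.
Total = €17,693.00 + €162,803.88 + €0.00 + €25,559.40 = €206,056.28.

€206,056.28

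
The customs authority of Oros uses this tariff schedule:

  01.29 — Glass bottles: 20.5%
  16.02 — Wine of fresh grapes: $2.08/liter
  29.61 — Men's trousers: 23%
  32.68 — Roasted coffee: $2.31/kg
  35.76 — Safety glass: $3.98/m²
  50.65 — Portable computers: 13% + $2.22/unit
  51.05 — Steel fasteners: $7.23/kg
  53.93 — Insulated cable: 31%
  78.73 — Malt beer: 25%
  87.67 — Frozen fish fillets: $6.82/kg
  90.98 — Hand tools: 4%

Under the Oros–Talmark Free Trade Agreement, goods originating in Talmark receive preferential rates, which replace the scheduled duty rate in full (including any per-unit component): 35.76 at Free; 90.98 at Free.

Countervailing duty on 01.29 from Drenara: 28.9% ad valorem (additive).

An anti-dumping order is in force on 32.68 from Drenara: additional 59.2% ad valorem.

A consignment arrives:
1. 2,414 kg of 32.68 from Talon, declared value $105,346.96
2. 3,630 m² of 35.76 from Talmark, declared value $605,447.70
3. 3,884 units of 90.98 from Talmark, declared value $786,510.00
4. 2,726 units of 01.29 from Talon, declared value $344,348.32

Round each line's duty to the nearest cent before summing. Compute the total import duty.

Line 1 (32.68, Talon, 2,414 kg, $105,346.96):
Base rate for 32.68 is $2.31/kg.
The additional-duty order on 32.68 targets Drenara, not Talon; it does not apply.
Duty = 2,414 × $2.31 = $5,576.34.
Line 2 (35.76, Talmark, 3,630 m², $605,447.70):
Base rate for 35.76 is $3.98/m².
Origin Talmark qualifies under the Oros–Talmark agreement and 35.76 is covered: preferential rate Free applies instead.
Duty = $605,447.70 × 0% = $0.00.
Line 3 (90.98, Talmark, 3,884 units, $786,510.00):
Base rate for 90.98 is 4%.
Origin Talmark qualifies under the Oros–Talmark agreement and 90.98 is covered: preferential rate Free applies instead.
Duty = $786,510.00 × 0% = $0.00.
Line 4 (01.29, Talon, 2,726 units, $344,348.32):
Base rate for 01.29 is 20.5%.
The additional-duty order on 01.29 targets Drenara, not Talon; it does not apply.
Duty = $344,348.32 × 20.5% = $70,591.41.
Total = $5,576.34 + $0.00 + $0.00 + $70,591.41 = $76,167.75.

$76,167.75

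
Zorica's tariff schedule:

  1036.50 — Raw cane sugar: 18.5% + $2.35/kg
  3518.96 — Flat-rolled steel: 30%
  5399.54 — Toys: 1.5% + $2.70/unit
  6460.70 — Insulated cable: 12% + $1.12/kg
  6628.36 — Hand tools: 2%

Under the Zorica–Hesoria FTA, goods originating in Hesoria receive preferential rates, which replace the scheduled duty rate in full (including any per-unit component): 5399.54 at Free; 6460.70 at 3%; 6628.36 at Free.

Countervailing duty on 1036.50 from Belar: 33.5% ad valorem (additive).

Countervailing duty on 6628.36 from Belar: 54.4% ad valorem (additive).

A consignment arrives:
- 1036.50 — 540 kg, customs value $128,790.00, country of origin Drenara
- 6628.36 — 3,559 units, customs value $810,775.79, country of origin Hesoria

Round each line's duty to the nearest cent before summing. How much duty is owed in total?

$25,095.15

Line 1 (1036.50, Drenara, 540 kg, $128,790.00):
Base rate for 1036.50 is 18.5% + $2.35/kg.
The additional-duty order on 1036.50 targets Belar, not Drenara; it does not apply.
Duty = $128,790.00 × 18.5% + 540 × $2.35 = $25,095.15.
Line 2 (6628.36, Hesoria, 3,559 units, $810,775.79):
Base rate for 6628.36 is 2%.
Origin Hesoria qualifies under the Zorica–Hesoria agreement and 6628.36 is covered: preferential rate Free applies instead.
The additional-duty order on 6628.36 targets Belar, not Hesoria; it does not apply.
Duty = $810,775.79 × 0% = $0.00.
Total = $25,095.15 + $0.00 = $25,095.15.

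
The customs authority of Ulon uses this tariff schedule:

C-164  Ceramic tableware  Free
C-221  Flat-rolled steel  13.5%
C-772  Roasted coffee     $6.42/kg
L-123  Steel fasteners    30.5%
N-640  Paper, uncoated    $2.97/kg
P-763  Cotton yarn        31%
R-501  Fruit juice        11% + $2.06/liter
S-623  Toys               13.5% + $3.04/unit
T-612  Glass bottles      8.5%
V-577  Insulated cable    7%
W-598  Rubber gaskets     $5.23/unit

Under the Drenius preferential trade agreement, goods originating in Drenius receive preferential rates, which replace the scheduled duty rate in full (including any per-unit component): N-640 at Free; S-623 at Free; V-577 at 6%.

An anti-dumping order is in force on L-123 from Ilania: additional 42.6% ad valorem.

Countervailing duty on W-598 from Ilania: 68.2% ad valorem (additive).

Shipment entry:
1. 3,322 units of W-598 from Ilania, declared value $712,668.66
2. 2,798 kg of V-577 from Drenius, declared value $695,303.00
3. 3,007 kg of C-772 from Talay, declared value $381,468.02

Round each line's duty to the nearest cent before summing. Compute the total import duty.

Line 1 (W-598, Ilania, 3,322 units, $712,668.66):
Base rate for W-598 is $5.23/unit.
Additional duty on W-598 from Ilania: +68.2% ad valorem. Applied ad valorem rate = 68.2%.
Duty = $712,668.66 × 68.2% + 3,322 × $5.23 = $503,414.09.
Line 2 (V-577, Drenius, 2,798 kg, $695,303.00):
Base rate for V-577 is 7%.
Origin Drenius qualifies under the Ulon–Drenius agreement and V-577 is covered: preferential rate 6% applies instead.
Duty = $695,303.00 × 6% = $41,718.18.
Line 3 (C-772, Talay, 3,007 kg, $381,468.02):
Base rate for C-772 is $6.42/kg.
Duty = 3,007 × $6.42 = $19,304.94.
Total = $503,414.09 + $41,718.18 + $19,304.94 = $564,437.21.

$564,437.21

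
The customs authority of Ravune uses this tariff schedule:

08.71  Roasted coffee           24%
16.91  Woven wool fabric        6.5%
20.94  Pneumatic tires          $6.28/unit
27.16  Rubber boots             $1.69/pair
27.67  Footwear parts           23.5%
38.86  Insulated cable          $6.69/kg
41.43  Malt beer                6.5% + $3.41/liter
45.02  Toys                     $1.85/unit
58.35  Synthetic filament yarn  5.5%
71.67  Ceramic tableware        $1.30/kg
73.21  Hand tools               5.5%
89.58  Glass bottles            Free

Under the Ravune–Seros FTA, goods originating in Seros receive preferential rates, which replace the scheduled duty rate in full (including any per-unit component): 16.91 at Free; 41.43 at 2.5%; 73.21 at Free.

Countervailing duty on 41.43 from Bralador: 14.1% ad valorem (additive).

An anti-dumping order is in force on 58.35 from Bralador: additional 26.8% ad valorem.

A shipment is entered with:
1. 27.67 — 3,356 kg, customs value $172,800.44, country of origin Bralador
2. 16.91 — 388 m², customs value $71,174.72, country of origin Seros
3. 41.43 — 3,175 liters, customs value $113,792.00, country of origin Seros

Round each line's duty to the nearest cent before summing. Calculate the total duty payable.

$43,452.90

Line 1 (27.67, Bralador, 3,356 kg, $172,800.44):
Base rate for 27.67 is 23.5%.
Duty = $172,800.44 × 23.5% = $40,608.10.
Line 2 (16.91, Seros, 388 m², $71,174.72):
Base rate for 16.91 is 6.5%.
Origin Seros qualifies under the Ravune–Seros agreement and 16.91 is covered: preferential rate Free applies instead.
Duty = $71,174.72 × 0% = $0.00.
Line 3 (41.43, Seros, 3,175 liters, $113,792.00):
Base rate for 41.43 is 6.5% + $3.41/liter.
Origin Seros qualifies under the Ravune–Seros agreement and 41.43 is covered: preferential rate 2.5% applies instead.
The additional-duty order on 41.43 targets Bralador, not Seros; it does not apply.
Duty = $113,792.00 × 2.5% = $2,844.80.
Total = $40,608.10 + $0.00 + $2,844.80 = $43,452.90.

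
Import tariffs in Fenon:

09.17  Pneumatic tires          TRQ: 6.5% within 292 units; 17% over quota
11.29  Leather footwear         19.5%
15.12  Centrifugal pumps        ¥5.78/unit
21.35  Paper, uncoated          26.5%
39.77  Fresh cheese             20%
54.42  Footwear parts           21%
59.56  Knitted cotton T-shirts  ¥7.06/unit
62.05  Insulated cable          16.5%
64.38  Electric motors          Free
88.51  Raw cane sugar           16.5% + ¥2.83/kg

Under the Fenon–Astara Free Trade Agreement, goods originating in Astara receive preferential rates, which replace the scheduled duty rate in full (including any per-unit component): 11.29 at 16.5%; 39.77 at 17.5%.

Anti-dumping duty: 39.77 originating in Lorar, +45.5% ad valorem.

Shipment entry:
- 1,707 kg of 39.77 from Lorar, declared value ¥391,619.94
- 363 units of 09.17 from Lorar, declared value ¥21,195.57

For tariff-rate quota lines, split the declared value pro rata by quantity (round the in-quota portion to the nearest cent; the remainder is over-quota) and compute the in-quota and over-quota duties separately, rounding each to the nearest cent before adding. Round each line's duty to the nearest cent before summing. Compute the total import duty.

¥258,324.07

Line 1 (39.77, Lorar, 1,707 kg, ¥391,619.94):
Base rate for 39.77 is 20%.
39.77 has an FTA preferential rate, but origin Lorar is not Astara; base rate stands.
Additional duty on 39.77 from Lorar: +45.5%. Applied ad valorem rate: 20% + 45.5% = 65.5%.
Duty = ¥391,619.94 × 65.5% = ¥256,511.06.
Line 2 (09.17, Lorar, 363 units, ¥21,195.57):
Code 09.17 is under a tariff-rate quota (threshold 292 units). In-quota: 292 units at 6.5%; over-quota: 71 units at 17%.
Pro-rata value split: in-quota = ¥21,195.57 × 292/363 = ¥17,049.88; over-quota = ¥21,195.57 − ¥17,049.88 = ¥4,145.69.
In-quota duty = ¥17,049.88 × 6.5% = ¥1,108.24. Over-quota duty = ¥4,145.69 × 17% = ¥704.77.
Line duty = ¥1,108.24 + ¥704.77 = ¥1,813.01.
Total = ¥256,511.06 + ¥1,813.01 = ¥258,324.07.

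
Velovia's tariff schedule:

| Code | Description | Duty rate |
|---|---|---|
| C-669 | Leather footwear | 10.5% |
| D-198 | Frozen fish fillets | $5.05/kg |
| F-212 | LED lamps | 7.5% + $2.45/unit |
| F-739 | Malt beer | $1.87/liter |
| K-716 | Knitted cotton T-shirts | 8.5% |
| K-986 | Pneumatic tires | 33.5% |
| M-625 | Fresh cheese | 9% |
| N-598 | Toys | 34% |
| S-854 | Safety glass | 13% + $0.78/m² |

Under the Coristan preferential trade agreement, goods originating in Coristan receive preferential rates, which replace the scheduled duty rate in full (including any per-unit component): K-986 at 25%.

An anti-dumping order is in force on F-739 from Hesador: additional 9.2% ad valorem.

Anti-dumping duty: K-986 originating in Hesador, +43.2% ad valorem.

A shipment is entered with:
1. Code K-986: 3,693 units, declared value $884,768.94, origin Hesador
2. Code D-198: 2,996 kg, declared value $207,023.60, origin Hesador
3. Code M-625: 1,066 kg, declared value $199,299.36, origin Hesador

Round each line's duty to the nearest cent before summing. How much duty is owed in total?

Line 1 (K-986, Hesador, 3,693 units, $884,768.94):
Base rate for K-986 is 33.5%.
K-986 has an FTA preferential rate, but origin Hesador is not Coristan; base rate stands.
Additional duty on K-986 from Hesador: +43.2%. Applied ad valorem rate: 33.5% + 43.2% = 76.7%.
Duty = $884,768.94 × 76.7% = $678,617.78.
Line 2 (D-198, Hesador, 2,996 kg, $207,023.60):
Base rate for D-198 is $5.05/kg.
Duty = 2,996 × $5.05 = $15,129.80.
Line 3 (M-625, Hesador, 1,066 kg, $199,299.36):
Base rate for M-625 is 9%.
Duty = $199,299.36 × 9% = $17,936.94.
Total = $678,617.78 + $15,129.80 + $17,936.94 = $711,684.52.

$711,684.52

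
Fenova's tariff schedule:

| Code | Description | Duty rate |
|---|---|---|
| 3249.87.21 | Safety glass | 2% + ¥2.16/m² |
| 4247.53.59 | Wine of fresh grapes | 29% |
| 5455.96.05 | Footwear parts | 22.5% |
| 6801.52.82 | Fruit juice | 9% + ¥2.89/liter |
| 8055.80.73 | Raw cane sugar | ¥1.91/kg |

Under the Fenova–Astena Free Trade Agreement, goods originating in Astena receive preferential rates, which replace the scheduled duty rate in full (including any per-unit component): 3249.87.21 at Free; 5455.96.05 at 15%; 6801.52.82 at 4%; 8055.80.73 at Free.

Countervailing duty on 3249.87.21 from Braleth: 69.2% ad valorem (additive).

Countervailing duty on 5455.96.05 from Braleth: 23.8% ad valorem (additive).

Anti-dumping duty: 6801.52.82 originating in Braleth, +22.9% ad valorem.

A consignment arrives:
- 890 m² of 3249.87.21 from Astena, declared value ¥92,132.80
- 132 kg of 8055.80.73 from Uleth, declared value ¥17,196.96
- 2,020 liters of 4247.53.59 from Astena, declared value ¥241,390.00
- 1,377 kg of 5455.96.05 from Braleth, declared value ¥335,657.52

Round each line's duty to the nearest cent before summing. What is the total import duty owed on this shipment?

Line 1 (3249.87.21, Astena, 890 m², ¥92,132.80):
Base rate for 3249.87.21 is 2% + ¥2.16/m².
Origin Astena qualifies under the Fenova–Astena agreement and 3249.87.21 is covered: preferential rate Free applies instead.
The additional-duty order on 3249.87.21 targets Braleth, not Astena; it does not apply.
Duty = ¥92,132.80 × 0% = ¥0.00.
Line 2 (8055.80.73, Uleth, 132 kg, ¥17,196.96):
Base rate for 8055.80.73 is ¥1.91/kg.
8055.80.73 has an FTA preferential rate, but origin Uleth is not Astena; base rate stands.
Duty = 132 × ¥1.91 = ¥252.12.
Line 3 (4247.53.59, Astena, 2,020 liters, ¥241,390.00):
Base rate for 4247.53.59 is 29%.
Origin Astena is the FTA partner but 4247.53.59 is not on the preference list; base rate stands.
Duty = ¥241,390.00 × 29% = ¥70,003.10.
Line 4 (5455.96.05, Braleth, 1,377 kg, ¥335,657.52):
Base rate for 5455.96.05 is 22.5%.
5455.96.05 has an FTA preferential rate, but origin Braleth is not Astena; base rate stands.
Additional duty on 5455.96.05 from Braleth: +23.8%. Applied ad valorem rate: 22.5% + 23.8% = 46.3%.
Duty = ¥335,657.52 × 46.3% = ¥155,409.43.
Total = ¥0.00 + ¥252.12 + ¥70,003.10 + ¥155,409.43 = ¥225,664.65.

¥225,664.65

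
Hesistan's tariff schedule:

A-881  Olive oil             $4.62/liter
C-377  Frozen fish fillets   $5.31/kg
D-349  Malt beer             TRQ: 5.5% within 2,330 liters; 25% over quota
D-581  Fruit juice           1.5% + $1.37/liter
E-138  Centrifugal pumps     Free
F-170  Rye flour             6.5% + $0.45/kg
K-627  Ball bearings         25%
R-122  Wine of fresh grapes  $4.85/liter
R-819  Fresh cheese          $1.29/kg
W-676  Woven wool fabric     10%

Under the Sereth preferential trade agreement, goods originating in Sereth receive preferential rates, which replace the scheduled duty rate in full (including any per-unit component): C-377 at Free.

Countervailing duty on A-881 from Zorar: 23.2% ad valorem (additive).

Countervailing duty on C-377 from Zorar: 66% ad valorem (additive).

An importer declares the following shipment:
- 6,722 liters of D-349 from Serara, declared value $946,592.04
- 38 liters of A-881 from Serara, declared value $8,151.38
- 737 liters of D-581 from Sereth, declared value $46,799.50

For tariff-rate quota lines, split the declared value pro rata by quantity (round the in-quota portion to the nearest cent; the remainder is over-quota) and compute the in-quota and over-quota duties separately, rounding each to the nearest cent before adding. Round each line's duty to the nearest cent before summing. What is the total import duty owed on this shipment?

Line 1 (D-349, Serara, 6,722 liters, $946,592.04):
Code D-349 is under a tariff-rate quota (threshold 2,330 liters). In-quota: 2,330 liters at 5.5%; over-quota: 4,392 liters at 25%.
Pro-rata value split: in-quota = $946,592.04 × 2,330/6,722 = $328,110.60; over-quota = $946,592.04 − $328,110.60 = $618,481.44.
In-quota duty = $328,110.60 × 5.5% = $18,046.08. Over-quota duty = $618,481.44 × 25% = $154,620.36.
Line duty = $18,046.08 + $154,620.36 = $172,666.44.
Line 2 (A-881, Serara, 38 liters, $8,151.38):
Base rate for A-881 is $4.62/liter.
The additional-duty order on A-881 targets Zorar, not Serara; it does not apply.
Duty = 38 × $4.62 = $175.56.
Line 3 (D-581, Sereth, 737 liters, $46,799.50):
Base rate for D-581 is 1.5% + $1.37/liter.
Origin Sereth is the FTA partner but D-581 is not on the preference list; base rate stands.
Duty = $46,799.50 × 1.5% + 737 × $1.37 = $1,711.68.
Total = $172,666.44 + $175.56 + $1,711.68 = $174,553.68.

$174,553.68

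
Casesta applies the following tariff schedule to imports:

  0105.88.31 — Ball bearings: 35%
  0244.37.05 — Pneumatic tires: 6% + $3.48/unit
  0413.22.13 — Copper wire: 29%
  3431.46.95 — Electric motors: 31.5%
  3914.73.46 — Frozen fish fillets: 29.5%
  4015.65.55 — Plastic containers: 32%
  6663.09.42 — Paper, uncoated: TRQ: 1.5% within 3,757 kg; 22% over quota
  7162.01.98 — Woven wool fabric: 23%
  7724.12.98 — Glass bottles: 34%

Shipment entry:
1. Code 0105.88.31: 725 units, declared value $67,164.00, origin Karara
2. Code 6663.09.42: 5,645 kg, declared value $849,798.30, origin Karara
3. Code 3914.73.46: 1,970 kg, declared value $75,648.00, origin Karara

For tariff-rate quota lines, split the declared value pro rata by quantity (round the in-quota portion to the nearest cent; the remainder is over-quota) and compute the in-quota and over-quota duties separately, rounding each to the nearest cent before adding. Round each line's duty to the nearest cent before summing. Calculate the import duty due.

Line 1 (0105.88.31, Karara, 725 units, $67,164.00):
Base rate for 0105.88.31 is 35%.
Duty = $67,164.00 × 35% = $23,507.40.
Line 2 (6663.09.42, Karara, 5,645 kg, $849,798.30):
Code 6663.09.42 is under a tariff-rate quota (threshold 3,757 kg). In-quota: 3,757 kg at 1.5%; over-quota: 1,888 kg at 22%.
Pro-rata value split: in-quota = $849,798.30 × 3,757/5,645 = $565,578.78; over-quota = $849,798.30 − $565,578.78 = $284,219.52.
In-quota duty = $565,578.78 × 1.5% = $8,483.68. Over-quota duty = $284,219.52 × 22% = $62,528.29.
Line duty = $8,483.68 + $62,528.29 = $71,011.97.
Line 3 (3914.73.46, Karara, 1,970 kg, $75,648.00):
Base rate for 3914.73.46 is 29.5%.
Duty = $75,648.00 × 29.5% = $22,316.16.
Total = $23,507.40 + $71,011.97 + $22,316.16 = $116,835.53.

$116,835.53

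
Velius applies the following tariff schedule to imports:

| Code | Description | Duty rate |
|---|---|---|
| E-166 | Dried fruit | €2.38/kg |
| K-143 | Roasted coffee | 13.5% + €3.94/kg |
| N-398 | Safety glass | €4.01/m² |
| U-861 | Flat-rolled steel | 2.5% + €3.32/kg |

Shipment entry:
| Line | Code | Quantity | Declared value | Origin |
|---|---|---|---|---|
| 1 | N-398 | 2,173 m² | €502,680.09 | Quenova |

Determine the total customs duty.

€8,713.73

Line 1 (N-398, Quenova, 2,173 m², €502,680.09):
Base rate for N-398 is €4.01/m².
Duty = 2,173 × €4.01 = €8,713.73.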